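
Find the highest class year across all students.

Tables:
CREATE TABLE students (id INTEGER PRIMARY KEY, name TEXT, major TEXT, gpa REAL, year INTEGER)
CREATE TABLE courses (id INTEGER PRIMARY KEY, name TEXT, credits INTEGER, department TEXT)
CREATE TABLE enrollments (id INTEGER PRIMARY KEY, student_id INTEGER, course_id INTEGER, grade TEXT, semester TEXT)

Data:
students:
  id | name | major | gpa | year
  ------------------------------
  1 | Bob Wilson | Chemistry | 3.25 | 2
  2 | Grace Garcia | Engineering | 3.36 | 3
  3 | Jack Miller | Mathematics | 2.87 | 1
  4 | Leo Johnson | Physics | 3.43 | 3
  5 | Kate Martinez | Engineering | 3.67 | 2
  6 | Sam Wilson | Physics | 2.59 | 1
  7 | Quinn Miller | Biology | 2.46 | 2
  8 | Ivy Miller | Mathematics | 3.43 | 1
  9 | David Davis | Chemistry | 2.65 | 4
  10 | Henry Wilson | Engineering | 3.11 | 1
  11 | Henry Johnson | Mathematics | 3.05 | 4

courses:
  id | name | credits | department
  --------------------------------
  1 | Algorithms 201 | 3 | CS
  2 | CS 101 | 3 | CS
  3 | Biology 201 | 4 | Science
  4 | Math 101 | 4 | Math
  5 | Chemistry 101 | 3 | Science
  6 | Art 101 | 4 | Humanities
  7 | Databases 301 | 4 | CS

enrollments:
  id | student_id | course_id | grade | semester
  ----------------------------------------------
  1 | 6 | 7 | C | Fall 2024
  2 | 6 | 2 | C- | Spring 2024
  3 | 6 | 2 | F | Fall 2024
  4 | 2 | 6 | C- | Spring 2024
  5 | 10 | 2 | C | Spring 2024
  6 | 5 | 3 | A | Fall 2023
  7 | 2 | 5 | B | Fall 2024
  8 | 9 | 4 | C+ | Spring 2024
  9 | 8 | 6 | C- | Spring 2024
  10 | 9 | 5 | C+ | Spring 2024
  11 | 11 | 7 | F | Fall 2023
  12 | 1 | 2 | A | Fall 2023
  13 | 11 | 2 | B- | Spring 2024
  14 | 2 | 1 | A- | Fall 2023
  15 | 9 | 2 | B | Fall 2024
SELECT MAX(year) FROM students

Execution result:
4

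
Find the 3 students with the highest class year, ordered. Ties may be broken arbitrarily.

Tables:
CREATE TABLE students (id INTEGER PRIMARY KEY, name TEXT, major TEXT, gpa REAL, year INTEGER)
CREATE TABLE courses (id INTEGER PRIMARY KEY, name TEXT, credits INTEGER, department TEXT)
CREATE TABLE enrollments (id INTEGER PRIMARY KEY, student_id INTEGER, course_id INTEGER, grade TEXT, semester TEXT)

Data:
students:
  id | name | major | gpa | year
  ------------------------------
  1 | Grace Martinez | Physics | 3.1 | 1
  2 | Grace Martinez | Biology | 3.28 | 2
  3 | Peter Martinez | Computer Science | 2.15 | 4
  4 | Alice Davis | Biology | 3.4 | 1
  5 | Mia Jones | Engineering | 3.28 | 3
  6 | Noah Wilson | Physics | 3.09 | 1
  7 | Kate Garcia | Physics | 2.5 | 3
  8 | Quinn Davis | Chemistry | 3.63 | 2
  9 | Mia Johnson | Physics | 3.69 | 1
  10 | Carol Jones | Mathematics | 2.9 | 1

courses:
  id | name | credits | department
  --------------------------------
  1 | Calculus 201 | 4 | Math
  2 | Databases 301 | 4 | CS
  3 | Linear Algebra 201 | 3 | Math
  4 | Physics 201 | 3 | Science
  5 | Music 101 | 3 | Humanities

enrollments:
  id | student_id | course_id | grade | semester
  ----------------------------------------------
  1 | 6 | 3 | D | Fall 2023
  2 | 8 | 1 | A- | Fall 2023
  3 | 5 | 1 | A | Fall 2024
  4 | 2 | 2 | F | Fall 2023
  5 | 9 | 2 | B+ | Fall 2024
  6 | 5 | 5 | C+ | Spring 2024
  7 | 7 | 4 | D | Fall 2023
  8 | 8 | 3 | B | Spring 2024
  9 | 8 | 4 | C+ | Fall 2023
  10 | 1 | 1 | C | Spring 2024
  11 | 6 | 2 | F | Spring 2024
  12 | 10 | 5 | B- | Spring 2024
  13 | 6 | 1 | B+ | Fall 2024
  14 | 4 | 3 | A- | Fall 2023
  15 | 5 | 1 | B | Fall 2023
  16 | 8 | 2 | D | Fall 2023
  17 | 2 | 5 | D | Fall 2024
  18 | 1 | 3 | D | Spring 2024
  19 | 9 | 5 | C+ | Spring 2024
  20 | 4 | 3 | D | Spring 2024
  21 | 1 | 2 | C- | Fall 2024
SELECT name, year FROM students ORDER BY year DESC LIMIT 3

Execution result:
name | year
Peter Martinez | 4
Mia Jones | 3
Kate Garcia | 3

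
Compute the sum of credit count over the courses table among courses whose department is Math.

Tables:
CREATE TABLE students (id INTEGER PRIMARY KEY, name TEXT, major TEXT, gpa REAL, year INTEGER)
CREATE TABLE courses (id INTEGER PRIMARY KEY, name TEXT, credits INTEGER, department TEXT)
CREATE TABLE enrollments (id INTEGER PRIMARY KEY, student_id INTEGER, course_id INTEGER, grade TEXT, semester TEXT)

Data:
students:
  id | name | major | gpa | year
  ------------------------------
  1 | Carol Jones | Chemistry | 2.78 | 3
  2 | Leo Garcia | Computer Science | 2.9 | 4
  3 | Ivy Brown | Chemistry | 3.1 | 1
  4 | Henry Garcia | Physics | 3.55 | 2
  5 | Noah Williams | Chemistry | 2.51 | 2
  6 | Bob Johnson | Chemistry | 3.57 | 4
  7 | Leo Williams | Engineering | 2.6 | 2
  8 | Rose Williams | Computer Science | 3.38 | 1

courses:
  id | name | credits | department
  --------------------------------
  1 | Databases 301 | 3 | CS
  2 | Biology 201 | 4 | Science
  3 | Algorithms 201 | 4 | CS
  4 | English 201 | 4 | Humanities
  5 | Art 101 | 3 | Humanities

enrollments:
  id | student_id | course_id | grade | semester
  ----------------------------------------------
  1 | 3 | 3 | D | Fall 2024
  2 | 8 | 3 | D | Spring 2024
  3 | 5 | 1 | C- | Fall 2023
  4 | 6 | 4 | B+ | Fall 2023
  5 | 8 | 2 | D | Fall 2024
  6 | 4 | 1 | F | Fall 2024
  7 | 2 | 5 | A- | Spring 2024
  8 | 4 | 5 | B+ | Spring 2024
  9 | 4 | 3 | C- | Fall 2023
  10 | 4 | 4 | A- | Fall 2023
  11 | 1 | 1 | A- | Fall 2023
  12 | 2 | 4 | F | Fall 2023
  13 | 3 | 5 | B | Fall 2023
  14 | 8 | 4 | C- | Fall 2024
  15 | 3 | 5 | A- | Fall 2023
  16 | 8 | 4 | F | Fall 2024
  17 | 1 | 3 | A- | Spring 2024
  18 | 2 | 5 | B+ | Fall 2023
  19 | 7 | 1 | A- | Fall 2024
SELECT SUM(credits) FROM courses WHERE department = 'Math'

Execution result:
NULL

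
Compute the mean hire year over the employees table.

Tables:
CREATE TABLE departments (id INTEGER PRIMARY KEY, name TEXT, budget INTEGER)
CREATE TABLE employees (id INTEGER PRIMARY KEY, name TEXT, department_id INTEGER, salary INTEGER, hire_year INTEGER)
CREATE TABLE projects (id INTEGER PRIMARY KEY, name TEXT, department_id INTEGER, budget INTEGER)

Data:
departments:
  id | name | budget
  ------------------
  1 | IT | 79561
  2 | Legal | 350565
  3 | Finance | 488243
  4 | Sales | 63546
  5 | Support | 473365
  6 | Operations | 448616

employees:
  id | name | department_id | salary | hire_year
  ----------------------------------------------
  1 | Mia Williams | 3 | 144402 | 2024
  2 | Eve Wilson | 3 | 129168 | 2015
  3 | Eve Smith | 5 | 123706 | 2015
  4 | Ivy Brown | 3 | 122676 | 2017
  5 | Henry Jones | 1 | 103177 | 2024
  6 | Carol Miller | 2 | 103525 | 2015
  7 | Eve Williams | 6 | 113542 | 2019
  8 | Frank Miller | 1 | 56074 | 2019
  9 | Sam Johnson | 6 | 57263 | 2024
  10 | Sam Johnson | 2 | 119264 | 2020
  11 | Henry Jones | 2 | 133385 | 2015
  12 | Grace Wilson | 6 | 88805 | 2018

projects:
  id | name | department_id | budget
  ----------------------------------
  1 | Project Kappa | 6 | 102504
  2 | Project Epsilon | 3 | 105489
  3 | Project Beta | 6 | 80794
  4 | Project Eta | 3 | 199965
SELECT AVG(hire_year) FROM employees

Execution result:
2018.75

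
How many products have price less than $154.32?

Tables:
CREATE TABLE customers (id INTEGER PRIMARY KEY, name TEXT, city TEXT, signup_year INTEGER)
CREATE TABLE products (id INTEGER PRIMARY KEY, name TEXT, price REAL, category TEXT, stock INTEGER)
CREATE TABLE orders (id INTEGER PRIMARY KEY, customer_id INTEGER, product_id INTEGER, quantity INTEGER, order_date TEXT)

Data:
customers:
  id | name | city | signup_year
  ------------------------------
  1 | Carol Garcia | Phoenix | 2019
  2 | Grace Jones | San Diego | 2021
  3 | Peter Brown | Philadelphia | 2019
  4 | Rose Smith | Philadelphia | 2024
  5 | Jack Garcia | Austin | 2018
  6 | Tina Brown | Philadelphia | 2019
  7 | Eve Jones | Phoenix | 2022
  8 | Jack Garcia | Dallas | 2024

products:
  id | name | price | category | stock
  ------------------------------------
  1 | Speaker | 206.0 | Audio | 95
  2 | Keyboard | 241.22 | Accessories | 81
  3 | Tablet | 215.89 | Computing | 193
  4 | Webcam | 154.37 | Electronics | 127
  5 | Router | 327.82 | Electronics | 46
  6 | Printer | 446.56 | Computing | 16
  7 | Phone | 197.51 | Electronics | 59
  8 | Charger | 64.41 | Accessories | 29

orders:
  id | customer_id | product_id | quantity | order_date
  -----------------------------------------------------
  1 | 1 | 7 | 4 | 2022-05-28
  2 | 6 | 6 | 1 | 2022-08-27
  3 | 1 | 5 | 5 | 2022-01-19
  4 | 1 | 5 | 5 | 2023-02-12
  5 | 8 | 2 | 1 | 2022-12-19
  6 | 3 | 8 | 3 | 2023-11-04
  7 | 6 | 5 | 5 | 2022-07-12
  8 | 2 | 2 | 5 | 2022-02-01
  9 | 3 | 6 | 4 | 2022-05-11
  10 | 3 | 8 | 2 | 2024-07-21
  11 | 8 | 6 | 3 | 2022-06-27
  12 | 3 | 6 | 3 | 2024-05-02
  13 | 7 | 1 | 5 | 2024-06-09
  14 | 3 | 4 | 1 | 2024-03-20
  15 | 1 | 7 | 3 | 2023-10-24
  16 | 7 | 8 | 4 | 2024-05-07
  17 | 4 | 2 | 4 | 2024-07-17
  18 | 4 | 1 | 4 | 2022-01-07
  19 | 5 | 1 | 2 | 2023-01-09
SELECT COUNT(*) FROM products WHERE price < 154.32

Execution result:
1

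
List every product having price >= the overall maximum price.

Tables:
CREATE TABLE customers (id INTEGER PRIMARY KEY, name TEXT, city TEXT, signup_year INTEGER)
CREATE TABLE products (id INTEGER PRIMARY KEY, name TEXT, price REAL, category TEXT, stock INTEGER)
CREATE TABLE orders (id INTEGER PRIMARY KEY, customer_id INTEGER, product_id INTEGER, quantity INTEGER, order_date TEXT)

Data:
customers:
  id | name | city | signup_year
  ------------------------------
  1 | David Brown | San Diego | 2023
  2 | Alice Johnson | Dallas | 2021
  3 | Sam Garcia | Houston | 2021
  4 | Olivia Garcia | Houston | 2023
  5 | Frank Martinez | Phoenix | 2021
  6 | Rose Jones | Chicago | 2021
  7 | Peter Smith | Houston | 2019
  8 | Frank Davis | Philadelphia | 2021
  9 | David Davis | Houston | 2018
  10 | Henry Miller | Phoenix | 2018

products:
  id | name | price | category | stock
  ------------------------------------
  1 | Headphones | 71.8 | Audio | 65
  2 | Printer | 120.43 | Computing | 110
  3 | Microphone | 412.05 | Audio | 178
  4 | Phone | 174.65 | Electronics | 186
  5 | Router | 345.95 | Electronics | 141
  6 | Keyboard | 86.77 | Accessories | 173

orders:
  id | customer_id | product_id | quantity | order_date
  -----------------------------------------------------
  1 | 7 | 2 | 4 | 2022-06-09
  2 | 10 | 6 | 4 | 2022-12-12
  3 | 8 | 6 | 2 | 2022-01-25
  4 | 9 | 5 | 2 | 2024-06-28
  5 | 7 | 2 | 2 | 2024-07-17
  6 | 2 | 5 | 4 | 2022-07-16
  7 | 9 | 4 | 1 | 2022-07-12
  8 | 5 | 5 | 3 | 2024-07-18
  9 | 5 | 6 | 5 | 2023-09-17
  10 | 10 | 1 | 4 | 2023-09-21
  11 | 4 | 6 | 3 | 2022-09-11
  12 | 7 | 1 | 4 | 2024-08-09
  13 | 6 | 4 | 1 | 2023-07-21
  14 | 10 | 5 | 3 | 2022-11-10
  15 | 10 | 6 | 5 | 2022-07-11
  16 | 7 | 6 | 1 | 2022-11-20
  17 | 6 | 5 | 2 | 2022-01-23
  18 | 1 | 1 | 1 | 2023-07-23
SELECT name, price FROM products WHERE price >= (SELECT MAX(price) FROM products)

Execution result:
name | price
Microphone | 412.05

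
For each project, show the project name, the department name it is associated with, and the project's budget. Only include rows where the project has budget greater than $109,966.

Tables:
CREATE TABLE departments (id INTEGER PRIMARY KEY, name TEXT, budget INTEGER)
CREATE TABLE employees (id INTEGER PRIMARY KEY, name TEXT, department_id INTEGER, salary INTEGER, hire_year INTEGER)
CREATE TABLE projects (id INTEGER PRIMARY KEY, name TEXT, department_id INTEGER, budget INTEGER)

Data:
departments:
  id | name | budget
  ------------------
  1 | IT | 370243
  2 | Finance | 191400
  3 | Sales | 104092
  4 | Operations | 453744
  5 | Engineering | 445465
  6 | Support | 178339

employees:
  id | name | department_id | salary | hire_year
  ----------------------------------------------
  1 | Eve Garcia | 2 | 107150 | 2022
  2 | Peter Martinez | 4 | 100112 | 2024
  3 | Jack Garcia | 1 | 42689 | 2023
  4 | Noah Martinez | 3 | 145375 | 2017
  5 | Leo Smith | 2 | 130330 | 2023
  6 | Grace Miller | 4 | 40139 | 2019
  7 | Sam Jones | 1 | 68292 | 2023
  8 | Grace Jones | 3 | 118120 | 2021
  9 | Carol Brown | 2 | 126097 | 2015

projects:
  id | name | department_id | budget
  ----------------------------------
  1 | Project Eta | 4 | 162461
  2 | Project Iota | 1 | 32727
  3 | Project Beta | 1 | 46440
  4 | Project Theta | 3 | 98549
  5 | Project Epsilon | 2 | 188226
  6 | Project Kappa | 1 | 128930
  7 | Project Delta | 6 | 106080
SELECT c.name, p.name AS department, c.budget FROM projects c JOIN departments p ON c.department_id = p.id WHERE c.budget > 109966

Execution result:
name | department | budget
Project Eta | Operations | 162461
Project Epsilon | Finance | 188226
Project Kappa | IT | 128930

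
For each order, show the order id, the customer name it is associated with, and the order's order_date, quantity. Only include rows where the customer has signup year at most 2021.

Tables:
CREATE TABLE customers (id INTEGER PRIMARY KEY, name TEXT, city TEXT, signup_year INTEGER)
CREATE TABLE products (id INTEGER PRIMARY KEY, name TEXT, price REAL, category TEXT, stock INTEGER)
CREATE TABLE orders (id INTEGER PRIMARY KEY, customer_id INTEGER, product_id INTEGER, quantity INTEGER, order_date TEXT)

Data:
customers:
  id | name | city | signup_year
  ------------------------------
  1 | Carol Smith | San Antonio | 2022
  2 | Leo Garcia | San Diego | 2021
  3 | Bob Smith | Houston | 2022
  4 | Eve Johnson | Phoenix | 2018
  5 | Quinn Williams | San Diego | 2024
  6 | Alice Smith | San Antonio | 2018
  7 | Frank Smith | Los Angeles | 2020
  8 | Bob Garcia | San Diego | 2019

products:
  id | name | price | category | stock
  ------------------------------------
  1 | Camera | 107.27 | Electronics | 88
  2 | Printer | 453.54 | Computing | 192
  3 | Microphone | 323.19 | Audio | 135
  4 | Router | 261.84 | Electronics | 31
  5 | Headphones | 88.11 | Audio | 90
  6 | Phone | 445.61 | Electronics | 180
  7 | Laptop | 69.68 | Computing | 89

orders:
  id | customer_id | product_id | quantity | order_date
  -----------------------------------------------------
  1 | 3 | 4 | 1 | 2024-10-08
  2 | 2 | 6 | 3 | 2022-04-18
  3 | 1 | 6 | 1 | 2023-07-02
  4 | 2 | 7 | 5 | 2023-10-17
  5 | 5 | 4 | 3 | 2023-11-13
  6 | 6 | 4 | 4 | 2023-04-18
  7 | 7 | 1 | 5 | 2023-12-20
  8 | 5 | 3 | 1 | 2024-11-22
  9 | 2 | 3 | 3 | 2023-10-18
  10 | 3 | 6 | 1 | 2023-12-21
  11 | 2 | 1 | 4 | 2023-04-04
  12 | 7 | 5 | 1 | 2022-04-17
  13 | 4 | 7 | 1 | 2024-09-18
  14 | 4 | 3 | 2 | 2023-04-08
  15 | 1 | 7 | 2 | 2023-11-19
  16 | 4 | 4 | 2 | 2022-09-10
SELECT c.id, p.name AS customer, c.order_date, c.quantity FROM orders c JOIN customers p ON c.customer_id = p.id WHERE p.signup_year <= 2021

Execution result:
id | customer | order_date | quantity
2 | Leo Garcia | 2022-04-18 | 3
4 | Leo Garcia | 2023-10-17 | 5
6 | Alice Smith | 2023-04-18 | 4
7 | Frank Smith | 2023-12-20 | 5
9 | Leo Garcia | 2023-10-18 | 3
11 | Leo Garcia | 2023-04-04 | 4
12 | Frank Smith | 2022-04-17 | 1
13 | Eve Johnson | 2024-09-18 | 1
14 | Eve Johnson | 2023-04-08 | 2
16 | Eve Johnson | 2022-09-10 | 2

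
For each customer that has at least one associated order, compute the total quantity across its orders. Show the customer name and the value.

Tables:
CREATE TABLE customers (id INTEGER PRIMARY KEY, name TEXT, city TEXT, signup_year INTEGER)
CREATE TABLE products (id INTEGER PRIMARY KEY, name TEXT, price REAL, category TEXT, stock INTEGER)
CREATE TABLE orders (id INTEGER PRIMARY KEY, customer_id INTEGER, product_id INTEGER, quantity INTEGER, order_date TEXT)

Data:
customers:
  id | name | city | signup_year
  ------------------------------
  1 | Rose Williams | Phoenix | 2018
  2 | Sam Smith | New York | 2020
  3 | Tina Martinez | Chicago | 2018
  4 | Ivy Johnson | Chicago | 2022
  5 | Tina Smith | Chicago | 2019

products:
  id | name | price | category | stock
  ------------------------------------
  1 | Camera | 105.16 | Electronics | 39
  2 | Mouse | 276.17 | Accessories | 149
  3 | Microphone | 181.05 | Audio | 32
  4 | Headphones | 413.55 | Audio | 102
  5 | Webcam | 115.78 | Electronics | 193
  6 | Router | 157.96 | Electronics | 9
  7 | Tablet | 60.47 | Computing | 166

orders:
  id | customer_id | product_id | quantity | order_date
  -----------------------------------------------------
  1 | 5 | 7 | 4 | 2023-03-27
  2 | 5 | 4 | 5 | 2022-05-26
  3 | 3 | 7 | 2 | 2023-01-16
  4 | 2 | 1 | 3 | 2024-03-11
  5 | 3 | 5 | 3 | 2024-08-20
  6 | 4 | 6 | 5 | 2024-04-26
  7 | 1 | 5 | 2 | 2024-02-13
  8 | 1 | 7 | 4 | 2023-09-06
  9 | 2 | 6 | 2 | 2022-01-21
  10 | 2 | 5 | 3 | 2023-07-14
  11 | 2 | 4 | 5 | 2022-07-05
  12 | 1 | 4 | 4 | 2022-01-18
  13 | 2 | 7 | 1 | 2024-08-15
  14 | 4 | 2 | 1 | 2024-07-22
SELECT p.name, SUM(c.quantity) AS sum_quantity FROM orders c JOIN customers p ON c.customer_id = p.id GROUP BY p.id, p.name

Execution result:
name | sum_quantity
Rose Williams | 10
Sam Smith | 14
Tina Martinez | 5
Ivy Johnson | 6
Tina Smith | 9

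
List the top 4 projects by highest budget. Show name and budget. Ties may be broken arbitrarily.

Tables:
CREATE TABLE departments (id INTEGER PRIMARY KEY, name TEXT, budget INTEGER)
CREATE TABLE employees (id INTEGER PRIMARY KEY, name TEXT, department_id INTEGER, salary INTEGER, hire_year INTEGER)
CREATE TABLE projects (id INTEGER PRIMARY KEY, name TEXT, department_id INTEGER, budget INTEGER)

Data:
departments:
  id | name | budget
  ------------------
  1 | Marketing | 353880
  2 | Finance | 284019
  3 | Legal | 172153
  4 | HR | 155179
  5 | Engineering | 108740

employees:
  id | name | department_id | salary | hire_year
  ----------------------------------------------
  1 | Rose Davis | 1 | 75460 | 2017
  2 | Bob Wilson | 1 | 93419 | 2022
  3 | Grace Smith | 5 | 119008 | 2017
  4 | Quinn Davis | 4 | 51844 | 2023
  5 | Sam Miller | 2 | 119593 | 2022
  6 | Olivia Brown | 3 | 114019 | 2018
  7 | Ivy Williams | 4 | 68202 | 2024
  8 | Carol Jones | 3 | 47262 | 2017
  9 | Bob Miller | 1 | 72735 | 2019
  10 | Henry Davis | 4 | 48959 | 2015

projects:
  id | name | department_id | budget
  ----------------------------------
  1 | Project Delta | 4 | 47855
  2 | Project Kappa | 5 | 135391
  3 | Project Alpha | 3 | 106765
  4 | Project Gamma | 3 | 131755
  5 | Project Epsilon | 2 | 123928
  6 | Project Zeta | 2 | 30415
SELECT name, budget FROM projects ORDER BY budget DESC LIMIT 4

Execution result:
name | budget
Project Kappa | 135391
Project Gamma | 131755
Project Epsilon | 123928
Project Alpha | 106765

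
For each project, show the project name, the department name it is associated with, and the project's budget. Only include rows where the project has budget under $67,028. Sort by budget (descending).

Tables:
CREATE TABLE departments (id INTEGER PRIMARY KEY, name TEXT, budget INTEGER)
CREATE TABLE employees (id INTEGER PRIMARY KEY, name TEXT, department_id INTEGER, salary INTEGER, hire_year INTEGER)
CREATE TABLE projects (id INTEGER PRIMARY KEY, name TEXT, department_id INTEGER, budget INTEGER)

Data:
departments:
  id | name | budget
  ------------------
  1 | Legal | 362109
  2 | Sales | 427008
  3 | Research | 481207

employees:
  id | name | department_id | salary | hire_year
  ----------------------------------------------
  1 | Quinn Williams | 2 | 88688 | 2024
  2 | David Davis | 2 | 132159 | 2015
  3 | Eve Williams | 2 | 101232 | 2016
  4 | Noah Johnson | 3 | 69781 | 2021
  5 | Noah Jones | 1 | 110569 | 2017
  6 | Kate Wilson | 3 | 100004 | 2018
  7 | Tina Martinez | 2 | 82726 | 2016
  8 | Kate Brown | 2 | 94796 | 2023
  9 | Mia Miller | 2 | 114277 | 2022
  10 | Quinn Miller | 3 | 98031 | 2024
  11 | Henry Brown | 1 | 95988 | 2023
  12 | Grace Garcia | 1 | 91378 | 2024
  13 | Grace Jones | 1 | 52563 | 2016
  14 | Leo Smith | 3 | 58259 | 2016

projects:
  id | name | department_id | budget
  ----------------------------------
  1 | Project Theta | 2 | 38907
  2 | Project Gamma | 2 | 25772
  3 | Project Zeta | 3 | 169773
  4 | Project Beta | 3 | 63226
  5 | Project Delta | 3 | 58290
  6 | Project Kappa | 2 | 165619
SELECT c.name, p.name AS department, c.budget FROM projects c JOIN departments p ON c.department_id = p.id WHERE c.budget < 67028 ORDER BY c.budget DESC

Execution result:
name | department | budget
Project Beta | Research | 63226
Project Delta | Research | 58290
Project Theta | Sales | 38907
Project Gamma | Sales | 25772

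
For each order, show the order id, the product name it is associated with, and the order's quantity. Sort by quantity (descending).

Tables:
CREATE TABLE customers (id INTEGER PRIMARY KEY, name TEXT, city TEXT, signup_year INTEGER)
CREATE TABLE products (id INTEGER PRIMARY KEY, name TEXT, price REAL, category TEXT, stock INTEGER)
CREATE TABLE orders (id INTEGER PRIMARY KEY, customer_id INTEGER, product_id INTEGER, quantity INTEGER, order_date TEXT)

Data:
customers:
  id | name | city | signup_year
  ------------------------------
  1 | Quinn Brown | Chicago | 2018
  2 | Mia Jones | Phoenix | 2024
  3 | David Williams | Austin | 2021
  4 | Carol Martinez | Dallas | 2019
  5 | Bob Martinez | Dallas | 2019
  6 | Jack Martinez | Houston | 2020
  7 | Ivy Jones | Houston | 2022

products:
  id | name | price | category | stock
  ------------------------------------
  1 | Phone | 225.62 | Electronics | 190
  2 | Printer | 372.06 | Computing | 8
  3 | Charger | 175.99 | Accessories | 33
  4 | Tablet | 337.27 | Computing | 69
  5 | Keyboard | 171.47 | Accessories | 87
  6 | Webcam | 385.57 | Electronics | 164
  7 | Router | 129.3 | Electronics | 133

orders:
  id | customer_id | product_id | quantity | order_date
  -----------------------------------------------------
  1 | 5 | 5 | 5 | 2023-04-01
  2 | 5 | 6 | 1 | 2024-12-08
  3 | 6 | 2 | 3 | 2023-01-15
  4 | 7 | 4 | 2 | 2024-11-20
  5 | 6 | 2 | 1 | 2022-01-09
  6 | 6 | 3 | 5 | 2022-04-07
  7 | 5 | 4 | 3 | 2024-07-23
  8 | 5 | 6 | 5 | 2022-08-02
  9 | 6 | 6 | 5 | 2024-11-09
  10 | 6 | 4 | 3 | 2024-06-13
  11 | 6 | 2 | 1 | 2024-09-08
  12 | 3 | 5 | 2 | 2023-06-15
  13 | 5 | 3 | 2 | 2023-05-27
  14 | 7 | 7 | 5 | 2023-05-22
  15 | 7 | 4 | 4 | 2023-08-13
SELECT c.id, p.name AS product, c.quantity FROM orders c JOIN products p ON c.product_id = p.id ORDER BY c.quantity DESC

Execution result:
id | product | quantity
1 | Keyboard | 5
6 | Charger | 5
8 | Webcam | 5
9 | Webcam | 5
14 | Router | 5
15 | Tablet | 4
3 | Printer | 3
7 | Tablet | 3
10 | Tablet | 3
4 | Tablet | 2
12 | Keyboard | 2
13 | Charger | 2
2 | Webcam | 1
5 | Printer | 1
11 | Printer | 1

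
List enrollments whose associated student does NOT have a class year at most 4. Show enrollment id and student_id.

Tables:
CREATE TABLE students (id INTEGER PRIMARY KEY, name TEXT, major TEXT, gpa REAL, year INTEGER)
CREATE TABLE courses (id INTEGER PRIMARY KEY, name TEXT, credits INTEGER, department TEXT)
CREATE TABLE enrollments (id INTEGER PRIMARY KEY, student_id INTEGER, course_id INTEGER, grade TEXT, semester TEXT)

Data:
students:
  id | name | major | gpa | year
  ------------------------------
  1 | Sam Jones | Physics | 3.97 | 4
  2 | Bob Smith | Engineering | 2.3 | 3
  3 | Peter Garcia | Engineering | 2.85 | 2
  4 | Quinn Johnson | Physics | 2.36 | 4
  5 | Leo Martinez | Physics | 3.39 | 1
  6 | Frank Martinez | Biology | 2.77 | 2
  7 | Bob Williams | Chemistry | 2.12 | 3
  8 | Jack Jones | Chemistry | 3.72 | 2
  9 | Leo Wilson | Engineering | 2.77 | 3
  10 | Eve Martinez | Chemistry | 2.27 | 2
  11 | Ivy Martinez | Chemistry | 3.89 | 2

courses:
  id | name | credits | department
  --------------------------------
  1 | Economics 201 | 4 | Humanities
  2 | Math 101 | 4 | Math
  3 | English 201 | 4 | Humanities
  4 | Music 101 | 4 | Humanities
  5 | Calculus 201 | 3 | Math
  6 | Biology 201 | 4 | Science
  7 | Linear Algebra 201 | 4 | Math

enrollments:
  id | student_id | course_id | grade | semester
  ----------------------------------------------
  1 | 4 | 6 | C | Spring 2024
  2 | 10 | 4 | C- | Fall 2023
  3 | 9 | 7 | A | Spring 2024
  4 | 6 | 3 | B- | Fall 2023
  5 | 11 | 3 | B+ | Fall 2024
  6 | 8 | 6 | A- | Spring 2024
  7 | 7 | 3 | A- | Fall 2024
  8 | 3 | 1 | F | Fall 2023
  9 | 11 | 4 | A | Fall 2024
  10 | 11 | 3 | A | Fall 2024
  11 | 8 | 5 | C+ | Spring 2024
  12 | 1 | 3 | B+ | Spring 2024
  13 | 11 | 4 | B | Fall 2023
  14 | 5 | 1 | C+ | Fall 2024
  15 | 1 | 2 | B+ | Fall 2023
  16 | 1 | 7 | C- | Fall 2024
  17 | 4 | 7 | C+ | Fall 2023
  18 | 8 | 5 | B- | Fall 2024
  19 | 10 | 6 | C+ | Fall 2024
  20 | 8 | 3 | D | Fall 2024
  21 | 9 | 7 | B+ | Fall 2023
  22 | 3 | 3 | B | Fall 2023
SELECT id, student_id FROM enrollments WHERE student_id NOT IN (SELECT id FROM students WHERE year <= 4)

Execution result:
(no rows)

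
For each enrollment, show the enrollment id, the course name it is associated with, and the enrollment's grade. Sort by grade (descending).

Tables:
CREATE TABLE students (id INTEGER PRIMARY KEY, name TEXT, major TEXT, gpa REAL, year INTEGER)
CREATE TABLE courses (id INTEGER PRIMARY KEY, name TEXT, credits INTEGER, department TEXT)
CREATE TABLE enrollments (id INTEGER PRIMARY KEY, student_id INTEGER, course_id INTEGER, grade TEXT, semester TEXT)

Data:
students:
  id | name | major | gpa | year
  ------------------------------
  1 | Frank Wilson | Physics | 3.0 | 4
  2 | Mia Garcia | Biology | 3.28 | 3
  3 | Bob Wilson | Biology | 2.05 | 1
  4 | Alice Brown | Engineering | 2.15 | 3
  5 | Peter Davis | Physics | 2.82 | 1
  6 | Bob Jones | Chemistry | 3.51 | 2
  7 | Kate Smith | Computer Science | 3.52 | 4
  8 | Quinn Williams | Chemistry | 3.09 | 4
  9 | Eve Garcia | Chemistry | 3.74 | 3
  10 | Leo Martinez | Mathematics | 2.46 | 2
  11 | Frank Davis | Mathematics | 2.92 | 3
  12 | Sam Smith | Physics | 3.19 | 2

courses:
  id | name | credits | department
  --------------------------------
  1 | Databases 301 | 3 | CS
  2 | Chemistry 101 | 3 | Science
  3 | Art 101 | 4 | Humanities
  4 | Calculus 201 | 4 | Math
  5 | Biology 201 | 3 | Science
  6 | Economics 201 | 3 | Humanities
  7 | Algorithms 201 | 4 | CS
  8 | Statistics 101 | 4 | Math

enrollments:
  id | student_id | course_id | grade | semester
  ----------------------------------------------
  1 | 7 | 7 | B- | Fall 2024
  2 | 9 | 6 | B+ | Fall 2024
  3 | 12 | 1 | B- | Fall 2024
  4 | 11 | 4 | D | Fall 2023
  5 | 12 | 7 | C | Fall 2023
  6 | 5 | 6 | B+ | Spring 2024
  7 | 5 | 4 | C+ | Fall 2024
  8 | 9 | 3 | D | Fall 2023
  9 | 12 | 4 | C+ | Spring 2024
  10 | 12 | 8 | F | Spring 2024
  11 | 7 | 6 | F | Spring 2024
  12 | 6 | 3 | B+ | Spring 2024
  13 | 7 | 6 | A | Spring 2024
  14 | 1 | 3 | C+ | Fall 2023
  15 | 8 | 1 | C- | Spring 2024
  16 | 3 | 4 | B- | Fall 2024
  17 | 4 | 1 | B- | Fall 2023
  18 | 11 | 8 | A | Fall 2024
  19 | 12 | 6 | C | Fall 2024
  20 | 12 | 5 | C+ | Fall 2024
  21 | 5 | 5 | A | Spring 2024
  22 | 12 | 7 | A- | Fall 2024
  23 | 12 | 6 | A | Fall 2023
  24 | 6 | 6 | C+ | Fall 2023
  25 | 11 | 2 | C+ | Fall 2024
SELECT c.id, p.name AS course, c.grade FROM enrollments c JOIN courses p ON c.course_id = p.id ORDER BY c.grade DESC

Execution result:
id | course | grade
10 | Statistics 101 | F
11 | Economics 201 | F
4 | Calculus 201 | D
8 | Art 101 | D
15 | Databases 301 | C-
7 | Calculus 201 | C+
9 | Calculus 201 | C+
14 | Art 101 | C+
20 | Biology 201 | C+
24 | Economics 201 | C+
25 | Chemistry 101 | C+
5 | Algorithms 201 | C
19 | Economics 201 | C
1 | Algorithms 201 | B-
3 | Databases 301 | B-
16 | Calculus 201 | B-
17 | Databases 301 | B-
2 | Economics 201 | B+
6 | Economics 201 | B+
12 | Art 101 | B+
22 | Algorithms 201 | A-
13 | Economics 201 | A
18 | Statistics 101 | A
21 | Biology 201 | A
23 | Economics 201 | A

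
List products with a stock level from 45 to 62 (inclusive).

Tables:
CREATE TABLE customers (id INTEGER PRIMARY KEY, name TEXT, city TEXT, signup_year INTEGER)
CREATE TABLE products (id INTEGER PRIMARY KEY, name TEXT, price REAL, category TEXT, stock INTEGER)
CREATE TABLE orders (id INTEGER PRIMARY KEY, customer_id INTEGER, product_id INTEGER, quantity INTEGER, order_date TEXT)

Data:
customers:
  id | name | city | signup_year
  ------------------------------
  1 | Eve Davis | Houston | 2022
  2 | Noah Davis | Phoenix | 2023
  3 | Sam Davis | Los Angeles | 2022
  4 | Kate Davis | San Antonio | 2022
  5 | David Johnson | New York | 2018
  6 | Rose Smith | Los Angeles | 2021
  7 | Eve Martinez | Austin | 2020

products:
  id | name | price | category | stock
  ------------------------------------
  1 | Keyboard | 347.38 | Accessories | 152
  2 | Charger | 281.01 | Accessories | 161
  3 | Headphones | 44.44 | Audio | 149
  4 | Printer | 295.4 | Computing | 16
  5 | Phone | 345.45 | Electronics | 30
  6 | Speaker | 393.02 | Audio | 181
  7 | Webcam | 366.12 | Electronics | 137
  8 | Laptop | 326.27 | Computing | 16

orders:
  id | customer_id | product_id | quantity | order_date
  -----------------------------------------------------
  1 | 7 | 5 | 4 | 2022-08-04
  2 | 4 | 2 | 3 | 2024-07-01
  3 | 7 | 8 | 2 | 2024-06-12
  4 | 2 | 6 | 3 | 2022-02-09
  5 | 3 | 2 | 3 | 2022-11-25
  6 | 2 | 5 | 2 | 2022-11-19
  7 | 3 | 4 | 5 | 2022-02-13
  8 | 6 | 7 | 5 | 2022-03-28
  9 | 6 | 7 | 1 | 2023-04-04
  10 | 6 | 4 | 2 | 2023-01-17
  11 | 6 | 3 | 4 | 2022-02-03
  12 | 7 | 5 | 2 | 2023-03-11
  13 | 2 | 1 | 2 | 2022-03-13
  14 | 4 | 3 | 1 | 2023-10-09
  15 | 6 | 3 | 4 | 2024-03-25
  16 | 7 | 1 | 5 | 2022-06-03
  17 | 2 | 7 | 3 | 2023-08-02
SELECT name, stock FROM products WHERE stock BETWEEN 45 AND 62

Execution result:
(no rows)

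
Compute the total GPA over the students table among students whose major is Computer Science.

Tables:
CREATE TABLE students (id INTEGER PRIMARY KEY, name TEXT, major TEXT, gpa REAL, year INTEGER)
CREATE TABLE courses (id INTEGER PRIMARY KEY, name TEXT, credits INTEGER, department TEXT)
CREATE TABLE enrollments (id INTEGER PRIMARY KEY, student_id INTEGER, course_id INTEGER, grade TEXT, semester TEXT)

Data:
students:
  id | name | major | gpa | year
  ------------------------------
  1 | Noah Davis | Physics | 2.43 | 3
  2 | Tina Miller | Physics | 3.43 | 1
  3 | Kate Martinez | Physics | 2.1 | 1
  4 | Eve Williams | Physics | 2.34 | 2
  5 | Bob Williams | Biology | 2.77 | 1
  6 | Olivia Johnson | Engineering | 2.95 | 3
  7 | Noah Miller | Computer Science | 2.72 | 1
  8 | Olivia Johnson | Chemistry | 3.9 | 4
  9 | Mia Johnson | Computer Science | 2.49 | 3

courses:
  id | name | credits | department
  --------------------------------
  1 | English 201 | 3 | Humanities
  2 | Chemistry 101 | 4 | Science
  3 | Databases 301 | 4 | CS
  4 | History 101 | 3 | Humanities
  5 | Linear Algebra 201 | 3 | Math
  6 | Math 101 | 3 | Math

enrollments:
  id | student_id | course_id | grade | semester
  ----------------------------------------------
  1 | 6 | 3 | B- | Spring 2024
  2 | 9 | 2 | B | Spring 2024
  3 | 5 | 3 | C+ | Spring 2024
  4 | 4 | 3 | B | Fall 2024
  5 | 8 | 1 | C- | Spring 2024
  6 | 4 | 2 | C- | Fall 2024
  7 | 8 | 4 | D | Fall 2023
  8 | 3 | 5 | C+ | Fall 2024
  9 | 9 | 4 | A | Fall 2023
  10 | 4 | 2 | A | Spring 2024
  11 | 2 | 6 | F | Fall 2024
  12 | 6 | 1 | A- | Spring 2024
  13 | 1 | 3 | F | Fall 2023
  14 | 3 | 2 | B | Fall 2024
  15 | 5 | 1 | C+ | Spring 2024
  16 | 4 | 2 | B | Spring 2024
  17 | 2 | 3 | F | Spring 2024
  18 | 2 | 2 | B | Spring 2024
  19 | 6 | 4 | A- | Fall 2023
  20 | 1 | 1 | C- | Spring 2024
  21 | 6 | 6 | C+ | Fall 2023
SELECT SUM(gpa) FROM students WHERE major = 'Computer Science'

Execution result:
5.21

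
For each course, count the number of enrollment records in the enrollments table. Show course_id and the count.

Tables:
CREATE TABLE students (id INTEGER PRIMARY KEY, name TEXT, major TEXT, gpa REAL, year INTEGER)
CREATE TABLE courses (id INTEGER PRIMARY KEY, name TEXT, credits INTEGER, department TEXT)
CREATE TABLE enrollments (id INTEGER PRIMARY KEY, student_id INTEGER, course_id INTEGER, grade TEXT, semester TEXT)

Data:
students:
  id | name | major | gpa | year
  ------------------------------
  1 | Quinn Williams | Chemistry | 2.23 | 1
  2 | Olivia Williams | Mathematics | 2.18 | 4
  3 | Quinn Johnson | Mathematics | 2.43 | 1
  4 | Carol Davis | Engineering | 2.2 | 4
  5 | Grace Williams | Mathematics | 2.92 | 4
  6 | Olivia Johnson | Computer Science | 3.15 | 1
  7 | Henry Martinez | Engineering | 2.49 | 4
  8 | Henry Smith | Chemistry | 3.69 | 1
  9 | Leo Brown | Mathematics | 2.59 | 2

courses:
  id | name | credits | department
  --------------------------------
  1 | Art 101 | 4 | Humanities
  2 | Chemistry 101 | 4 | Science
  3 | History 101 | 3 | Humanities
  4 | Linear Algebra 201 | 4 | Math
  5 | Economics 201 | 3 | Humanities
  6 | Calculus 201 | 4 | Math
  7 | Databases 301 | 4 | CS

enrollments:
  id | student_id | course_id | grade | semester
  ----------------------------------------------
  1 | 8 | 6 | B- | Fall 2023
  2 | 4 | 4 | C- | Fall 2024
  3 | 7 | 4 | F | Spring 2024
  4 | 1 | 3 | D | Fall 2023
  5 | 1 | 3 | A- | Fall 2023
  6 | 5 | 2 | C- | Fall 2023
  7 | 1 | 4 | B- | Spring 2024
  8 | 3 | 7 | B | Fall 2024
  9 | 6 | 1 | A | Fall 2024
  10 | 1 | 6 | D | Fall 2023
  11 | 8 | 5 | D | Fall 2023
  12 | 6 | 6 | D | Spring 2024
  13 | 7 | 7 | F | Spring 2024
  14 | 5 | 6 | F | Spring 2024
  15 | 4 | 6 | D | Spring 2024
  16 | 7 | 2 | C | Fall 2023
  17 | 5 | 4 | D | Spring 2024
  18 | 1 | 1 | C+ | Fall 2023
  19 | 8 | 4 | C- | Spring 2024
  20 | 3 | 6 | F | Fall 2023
SELECT course_id, COUNT(*) AS enrollment_count FROM enrollments GROUP BY course_id

Execution result:
course_id | enrollment_count
1 | 2
2 | 2
3 | 2
4 | 5
5 | 1
6 | 6
7 | 2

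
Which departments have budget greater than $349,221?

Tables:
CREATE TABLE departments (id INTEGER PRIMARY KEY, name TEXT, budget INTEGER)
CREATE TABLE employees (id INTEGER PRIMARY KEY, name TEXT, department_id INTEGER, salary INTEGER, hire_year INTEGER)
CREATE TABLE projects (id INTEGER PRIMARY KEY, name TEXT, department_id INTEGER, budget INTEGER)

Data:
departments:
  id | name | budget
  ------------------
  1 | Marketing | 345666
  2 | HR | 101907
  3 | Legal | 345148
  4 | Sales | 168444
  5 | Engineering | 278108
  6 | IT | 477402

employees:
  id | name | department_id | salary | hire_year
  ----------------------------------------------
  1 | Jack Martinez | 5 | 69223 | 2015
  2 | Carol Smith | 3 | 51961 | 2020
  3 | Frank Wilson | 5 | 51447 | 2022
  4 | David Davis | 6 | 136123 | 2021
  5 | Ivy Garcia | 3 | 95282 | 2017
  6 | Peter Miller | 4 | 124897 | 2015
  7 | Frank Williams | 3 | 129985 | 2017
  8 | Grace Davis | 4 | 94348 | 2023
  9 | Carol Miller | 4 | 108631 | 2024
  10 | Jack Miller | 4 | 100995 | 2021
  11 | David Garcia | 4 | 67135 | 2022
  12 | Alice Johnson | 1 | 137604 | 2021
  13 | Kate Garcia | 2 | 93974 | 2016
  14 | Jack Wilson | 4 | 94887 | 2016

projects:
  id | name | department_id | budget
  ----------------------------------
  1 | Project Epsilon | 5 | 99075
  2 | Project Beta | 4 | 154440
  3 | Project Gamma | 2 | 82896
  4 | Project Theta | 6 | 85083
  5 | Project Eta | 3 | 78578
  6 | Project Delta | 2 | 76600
SELECT name, budget FROM departments WHERE budget > 349221

Execution result:
name | budget
IT | 477402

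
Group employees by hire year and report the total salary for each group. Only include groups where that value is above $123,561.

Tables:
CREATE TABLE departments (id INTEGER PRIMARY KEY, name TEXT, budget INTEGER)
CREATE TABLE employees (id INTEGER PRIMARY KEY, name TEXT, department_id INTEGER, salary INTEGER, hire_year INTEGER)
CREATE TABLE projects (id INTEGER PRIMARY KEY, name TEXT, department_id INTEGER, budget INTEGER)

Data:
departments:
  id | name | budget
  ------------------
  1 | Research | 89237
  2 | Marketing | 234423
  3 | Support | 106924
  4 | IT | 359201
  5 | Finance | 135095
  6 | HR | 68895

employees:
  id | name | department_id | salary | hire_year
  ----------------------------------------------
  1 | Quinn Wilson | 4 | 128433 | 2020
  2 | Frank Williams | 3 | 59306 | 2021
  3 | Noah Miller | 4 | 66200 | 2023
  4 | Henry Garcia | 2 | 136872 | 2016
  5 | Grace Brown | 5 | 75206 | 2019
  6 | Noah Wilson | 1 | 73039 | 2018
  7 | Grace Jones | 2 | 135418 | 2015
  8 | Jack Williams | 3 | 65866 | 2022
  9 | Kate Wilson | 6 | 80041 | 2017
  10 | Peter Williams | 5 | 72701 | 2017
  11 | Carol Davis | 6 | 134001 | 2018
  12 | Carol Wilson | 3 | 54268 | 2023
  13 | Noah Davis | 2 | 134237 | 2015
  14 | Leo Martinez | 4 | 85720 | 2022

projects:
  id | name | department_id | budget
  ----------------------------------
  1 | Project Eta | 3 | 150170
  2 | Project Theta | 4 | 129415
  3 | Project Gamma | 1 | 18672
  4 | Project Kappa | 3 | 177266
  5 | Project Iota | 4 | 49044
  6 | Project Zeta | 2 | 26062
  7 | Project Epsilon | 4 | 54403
SELECT hire_year, SUM(salary) AS sum_salary FROM employees GROUP BY hire_year HAVING SUM(salary) > 123561

Execution result:
hire_year | sum_salary
2015 | 269655
2016 | 136872
2017 | 152742
2018 | 207040
2020 | 128433
2022 | 151586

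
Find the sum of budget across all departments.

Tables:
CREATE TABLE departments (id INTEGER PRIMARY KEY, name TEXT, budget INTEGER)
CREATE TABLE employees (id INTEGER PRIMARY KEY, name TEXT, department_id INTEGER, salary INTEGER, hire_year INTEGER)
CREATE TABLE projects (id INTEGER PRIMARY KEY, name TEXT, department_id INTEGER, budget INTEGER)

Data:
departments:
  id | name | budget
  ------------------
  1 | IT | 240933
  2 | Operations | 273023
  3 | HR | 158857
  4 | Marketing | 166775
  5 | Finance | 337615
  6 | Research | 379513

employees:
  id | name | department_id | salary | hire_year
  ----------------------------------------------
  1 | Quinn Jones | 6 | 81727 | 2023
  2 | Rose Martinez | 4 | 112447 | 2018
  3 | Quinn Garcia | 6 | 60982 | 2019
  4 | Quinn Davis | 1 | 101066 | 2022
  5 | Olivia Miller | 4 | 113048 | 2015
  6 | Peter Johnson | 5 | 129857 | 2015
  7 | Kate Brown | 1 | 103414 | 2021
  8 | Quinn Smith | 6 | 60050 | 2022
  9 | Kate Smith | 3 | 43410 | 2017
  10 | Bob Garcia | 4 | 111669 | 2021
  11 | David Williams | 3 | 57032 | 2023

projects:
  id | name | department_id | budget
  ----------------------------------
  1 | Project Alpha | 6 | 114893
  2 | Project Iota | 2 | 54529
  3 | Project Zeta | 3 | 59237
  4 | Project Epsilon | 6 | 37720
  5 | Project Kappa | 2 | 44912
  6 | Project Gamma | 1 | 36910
SELECT SUM(budget) FROM departments

Execution result:
1556716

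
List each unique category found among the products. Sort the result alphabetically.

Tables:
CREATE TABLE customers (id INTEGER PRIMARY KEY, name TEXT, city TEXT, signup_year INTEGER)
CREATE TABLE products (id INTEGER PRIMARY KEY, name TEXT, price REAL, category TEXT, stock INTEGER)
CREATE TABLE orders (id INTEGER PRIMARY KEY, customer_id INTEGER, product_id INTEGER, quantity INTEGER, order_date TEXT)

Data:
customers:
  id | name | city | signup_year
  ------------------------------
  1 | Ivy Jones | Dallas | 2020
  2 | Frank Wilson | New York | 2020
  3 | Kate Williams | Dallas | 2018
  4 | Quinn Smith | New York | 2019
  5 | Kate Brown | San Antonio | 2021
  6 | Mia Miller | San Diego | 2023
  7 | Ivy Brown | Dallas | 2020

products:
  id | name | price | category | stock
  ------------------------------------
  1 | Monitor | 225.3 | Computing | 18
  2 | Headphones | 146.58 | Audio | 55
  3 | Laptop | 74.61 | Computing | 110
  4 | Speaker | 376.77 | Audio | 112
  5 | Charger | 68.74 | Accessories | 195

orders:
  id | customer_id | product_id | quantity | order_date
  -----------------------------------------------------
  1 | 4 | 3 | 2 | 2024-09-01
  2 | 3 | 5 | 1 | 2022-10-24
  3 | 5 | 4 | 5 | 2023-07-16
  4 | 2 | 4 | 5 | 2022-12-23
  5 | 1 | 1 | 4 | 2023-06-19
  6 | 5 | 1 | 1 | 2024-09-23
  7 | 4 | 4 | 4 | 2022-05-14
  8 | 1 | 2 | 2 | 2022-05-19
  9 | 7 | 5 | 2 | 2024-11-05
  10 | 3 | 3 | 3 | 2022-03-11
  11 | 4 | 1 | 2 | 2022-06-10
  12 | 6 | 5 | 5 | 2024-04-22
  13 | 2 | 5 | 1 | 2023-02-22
SELECT DISTINCT category FROM products ORDER BY category

Execution result:
category
Accessories
Audio
Computing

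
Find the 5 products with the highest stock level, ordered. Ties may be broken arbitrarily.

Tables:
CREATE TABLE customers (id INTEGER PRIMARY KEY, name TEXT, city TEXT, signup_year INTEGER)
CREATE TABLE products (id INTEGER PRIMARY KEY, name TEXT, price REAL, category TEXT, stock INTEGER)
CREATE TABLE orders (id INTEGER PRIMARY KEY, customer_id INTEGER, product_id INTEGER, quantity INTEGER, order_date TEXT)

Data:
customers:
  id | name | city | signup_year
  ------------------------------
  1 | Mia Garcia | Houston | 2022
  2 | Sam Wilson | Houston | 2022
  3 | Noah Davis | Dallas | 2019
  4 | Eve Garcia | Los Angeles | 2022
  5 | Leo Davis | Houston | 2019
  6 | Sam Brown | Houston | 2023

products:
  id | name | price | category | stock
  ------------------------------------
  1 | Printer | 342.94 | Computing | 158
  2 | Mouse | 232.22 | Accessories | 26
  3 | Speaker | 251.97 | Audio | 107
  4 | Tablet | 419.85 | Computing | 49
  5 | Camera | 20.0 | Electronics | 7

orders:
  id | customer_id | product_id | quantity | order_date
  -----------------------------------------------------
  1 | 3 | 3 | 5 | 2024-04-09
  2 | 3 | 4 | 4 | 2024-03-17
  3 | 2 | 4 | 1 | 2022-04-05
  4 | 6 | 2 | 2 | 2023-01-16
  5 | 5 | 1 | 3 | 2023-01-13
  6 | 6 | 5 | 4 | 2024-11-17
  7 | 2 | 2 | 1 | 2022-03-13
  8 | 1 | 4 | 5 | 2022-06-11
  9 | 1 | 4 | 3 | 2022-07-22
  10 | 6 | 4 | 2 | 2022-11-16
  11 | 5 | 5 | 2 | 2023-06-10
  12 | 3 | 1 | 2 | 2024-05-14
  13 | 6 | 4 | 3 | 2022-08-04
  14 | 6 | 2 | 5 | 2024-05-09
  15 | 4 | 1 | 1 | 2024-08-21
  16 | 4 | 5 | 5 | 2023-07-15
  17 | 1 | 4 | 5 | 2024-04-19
SELECT name, stock FROM products ORDER BY stock DESC LIMIT 5

Execution result:
name | stock
Printer | 158
Speaker | 107
Tablet | 49
Mouse | 26
Camera | 7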